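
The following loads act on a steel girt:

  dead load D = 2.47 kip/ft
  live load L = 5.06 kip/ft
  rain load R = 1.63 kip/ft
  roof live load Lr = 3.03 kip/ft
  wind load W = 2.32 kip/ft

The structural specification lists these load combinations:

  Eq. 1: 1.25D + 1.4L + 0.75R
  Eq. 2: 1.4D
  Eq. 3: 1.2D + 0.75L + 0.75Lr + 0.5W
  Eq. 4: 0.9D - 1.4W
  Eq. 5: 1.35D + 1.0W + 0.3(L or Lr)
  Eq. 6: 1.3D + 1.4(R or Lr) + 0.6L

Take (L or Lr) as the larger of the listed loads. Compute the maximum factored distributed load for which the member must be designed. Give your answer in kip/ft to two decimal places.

11.39 kip/ft

(L or Lr) → L = 5.06 kip/ft; (R or Lr) → Lr = 3.03 kip/ft.
Eq. 1: 1.25(2.47) + 1.4(5.06) + 0.75(1.63) = 11.39
Eq. 2: 1.4(2.47) = 3.46
Eq. 3: 1.2(2.47) + 0.75(5.06) + 0.75(3.03) + 0.5(2.32) = 10.19
Eq. 4: 0.9(2.47) - 1.4(2.32) = -1.03
Eq. 5: 1.35(2.47) + 1.0(2.32) + 0.3(5.06) = 7.17
Eq. 6: 1.3(2.47) + 1.4(3.03) + 0.6(5.06) = 10.49
Maximum is from combination 1.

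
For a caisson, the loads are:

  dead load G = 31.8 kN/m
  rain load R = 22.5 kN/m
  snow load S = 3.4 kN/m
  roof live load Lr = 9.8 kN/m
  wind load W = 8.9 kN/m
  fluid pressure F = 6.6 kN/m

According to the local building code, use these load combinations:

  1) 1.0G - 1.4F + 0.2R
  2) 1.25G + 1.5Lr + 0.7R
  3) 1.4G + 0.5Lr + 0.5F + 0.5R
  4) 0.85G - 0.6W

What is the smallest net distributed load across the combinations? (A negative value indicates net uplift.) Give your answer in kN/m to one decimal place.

21.7 kN/m

1) 1.0(31.8) - 1.4(6.6) + 0.2(22.5) = 31.8 - 9.2 + 4.5 = 27.1
2) 1.25(31.8) + 1.5(9.8) + 0.7(22.5) = 70.2
3) 1.4(31.8) + 0.5(9.8) + 0.5(6.6) + 0.5(22.5) = 44.5 + 4.9 + 3.3 + 11.3 = 64.0
4) 0.85(31.8) - 0.6(8.9) = 27.0 - 5.3 = 21.7
Combination 4 gives the minimum: 21.7 kN/m.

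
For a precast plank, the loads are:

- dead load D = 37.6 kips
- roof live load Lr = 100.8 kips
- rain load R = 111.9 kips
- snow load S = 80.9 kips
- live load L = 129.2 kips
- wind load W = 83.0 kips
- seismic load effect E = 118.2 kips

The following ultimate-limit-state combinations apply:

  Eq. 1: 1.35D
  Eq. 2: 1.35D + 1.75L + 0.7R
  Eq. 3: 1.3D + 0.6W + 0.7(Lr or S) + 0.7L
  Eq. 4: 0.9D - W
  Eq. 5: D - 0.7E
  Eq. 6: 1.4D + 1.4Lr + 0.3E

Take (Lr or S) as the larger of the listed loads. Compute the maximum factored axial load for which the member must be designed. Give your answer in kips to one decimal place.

355.2 kips

(Lr or S) → Lr = 100.8 kips.
Eq. 1: 1.35(37.6) = 50.8
Eq. 2: 1.35(37.6) + 1.75(129.2) + 0.7(111.9) = 355.2
Eq. 3: 1.3(37.6) + 0.6(83.0) + 0.7(100.8) + 0.7(129.2) = 259.7
Eq. 4: 0.9(37.6) - 1.0(83.0) = -49.2
Eq. 5: 1.0(37.6) - 0.7(118.2) = -45.1
Eq. 6: 1.4(37.6) + 1.4(100.8) + 0.3(118.2) = 229.2
The controlling combination is 2, giving 355.2 kips.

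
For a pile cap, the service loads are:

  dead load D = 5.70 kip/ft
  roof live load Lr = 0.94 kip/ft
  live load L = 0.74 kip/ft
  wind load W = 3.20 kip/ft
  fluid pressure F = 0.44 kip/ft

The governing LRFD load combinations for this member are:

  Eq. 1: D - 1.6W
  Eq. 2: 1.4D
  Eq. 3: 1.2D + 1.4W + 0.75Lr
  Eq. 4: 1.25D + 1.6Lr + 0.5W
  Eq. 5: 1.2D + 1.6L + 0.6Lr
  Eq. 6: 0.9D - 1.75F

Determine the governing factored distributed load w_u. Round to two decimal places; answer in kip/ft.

12.03 kip/ft

Eq. 1: 1.0(5.70) - 1.6(3.20) = 5.70 - 5.12 = 0.58
Eq. 2: 1.4(5.70) = 7.98
Eq. 3: 1.2(5.70) + 1.4(3.20) + 0.75(0.94) = 6.84 + 4.48 + 0.71 = 12.03
Eq. 4: 1.25(5.70) + 1.6(0.94) + 0.5(3.20) = 7.13 + 1.50 + 1.60 = 10.23
Eq. 5: 1.2(5.70) + 1.6(0.74) + 0.6(0.94) = 8.59
Eq. 6: 0.9(5.70) - 1.75(0.44) = 5.13 - 0.77 = 4.36
Maximum is from combination 3.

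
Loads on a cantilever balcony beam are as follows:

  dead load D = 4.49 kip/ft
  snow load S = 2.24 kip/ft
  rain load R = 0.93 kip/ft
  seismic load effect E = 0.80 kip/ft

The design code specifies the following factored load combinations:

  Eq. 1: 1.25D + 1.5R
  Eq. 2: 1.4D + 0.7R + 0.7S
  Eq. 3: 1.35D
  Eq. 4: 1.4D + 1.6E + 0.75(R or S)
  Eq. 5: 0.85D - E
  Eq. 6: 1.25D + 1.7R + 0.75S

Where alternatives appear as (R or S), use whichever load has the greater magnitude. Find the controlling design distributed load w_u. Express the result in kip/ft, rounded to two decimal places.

(R or S) → S = 2.24 kip/ft.
Eq. 1: 1.25(4.49) + 1.5(0.93) = 5.61 + 1.40 = 7.01
Eq. 2: 1.4(4.49) + 0.7(0.93) + 0.7(2.24) = 6.29 + 0.65 + 1.57 = 8.51
Eq. 3: 1.35(4.49) = 6.06
Eq. 4: 1.4(4.49) + 1.6(0.80) + 0.75(2.24) = 6.29 + 1.28 + 1.68 = 9.25
Eq. 5: 0.85(4.49) - 1.0(0.80) = 3.82 - 0.80 = 3.02
Eq. 6: 1.25(4.49) + 1.7(0.93) + 0.75(2.24) = 5.61 + 1.58 + 1.68 = 8.87
The controlling combination is 4, giving 9.25 kip/ft.

9.25 kip/ft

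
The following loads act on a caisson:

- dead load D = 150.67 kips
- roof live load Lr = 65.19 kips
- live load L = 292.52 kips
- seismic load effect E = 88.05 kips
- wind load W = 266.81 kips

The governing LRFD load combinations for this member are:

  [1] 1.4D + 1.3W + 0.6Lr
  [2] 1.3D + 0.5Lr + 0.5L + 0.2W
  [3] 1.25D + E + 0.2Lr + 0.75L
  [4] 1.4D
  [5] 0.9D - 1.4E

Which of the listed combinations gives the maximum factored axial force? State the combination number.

Combination 1

[1] 1.4(150.67) + 1.3(266.81) + 0.6(65.19) = 596.91
[2] 1.3(150.67) + 0.5(65.19) + 0.5(292.52) + 0.2(266.81) = 195.87 + 32.60 + 146.26 + 53.36 = 428.09
[3] 1.25(150.67) + 1.0(88.05) + 0.2(65.19) + 0.75(292.52) = 188.34 + 88.05 + 13.04 + 219.39 = 508.82
[4] 1.4(150.67) = 210.94
[5] 0.9(150.67) - 1.4(88.05) = 135.60 - 123.27 = 12.33
The largest value is 596.91 kips from combination 1.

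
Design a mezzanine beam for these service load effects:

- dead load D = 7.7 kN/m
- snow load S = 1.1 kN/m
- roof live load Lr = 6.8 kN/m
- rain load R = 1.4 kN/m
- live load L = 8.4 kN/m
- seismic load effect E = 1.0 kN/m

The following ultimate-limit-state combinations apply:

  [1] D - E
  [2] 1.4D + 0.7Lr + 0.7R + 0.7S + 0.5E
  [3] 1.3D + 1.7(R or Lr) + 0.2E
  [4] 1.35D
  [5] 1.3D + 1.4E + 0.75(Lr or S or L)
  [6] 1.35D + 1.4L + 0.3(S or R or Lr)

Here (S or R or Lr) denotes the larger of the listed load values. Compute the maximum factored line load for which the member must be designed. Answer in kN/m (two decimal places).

24.20 kN/m

(R or Lr) → Lr = 6.8 kN/m; (Lr or S or L) → L = 8.4 kN/m; (S or R or Lr) → Lr = 6.8 kN/m.
[1] 1.0(7.7) - 1.0(1.0) = 6.70
[2] 1.4(7.7) + 0.7(6.8) + 0.7(1.4) + 0.7(1.1) + 0.5(1.0) = 17.79
[3] 1.3(7.7) + 1.7(6.8) + 0.2(1.0) = 21.77
[4] 1.35(7.7) = 10.40
[5] 1.3(7.7) + 1.4(1.0) + 0.75(8.4) = 17.71
[6] 1.35(7.7) + 1.4(8.4) + 0.3(6.8) = 24.20
Maximum is from combination 6.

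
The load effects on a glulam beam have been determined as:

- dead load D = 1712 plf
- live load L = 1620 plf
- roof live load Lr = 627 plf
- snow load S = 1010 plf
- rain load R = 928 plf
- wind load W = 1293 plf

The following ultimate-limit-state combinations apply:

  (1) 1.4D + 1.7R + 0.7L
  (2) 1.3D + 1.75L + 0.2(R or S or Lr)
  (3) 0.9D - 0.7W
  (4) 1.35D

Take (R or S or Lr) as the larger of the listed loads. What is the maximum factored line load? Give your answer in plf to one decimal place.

(R or S or Lr) → S = 1010 plf.
(1) 1.4(1712) + 1.7(928) + 0.7(1620) = 2396.8 + 1577.6 + 1134.0 = 5108.4
(2) 1.3(1712) + 1.75(1620) + 0.2(1010) = 2225.6 + 2835.0 + 202.0 = 5262.6
(3) 0.9(1712) - 0.7(1293) = 1540.8 - 905.1 = 635.7
(4) 1.35(1712) = 2311.2
Combination 2 governs: w_u = 5262.6 plf.

5262.6 plf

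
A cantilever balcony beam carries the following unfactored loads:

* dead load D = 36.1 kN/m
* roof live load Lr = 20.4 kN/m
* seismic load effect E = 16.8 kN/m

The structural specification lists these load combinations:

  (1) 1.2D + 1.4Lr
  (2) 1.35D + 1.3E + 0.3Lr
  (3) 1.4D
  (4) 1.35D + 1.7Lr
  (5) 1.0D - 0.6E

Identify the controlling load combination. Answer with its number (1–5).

(1) 1.2(36.1) + 1.4(20.4) = 43.3 + 28.6 = 71.9
(2) 1.35(36.1) + 1.3(16.8) + 0.3(20.4) = 76.7
(3) 1.4(36.1) = 50.5
(4) 1.35(36.1) + 1.7(20.4) = 48.7 + 34.7 = 83.4
(5) 1.0(36.1) - 0.6(16.8) = 36.1 - 10.1 = 26.0
The largest value is 83.4 kN/m from combination 4.

Combination 4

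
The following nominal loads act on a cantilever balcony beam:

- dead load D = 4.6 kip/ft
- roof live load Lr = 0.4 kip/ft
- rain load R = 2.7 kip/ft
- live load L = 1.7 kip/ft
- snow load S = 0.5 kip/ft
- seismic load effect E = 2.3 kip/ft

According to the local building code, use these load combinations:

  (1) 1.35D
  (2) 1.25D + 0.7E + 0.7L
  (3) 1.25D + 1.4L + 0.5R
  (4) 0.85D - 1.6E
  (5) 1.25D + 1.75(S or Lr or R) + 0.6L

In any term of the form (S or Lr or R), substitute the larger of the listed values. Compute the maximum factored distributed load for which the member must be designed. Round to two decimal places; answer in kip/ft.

(S or Lr or R) → R = 2.7 kip/ft.
(1) 1.35(4.6) = 6.21
(2) 1.25(4.6) + 0.7(2.3) + 0.7(1.7) = 5.75 + 1.61 + 1.19 = 8.55
(3) 1.25(4.6) + 1.4(1.7) + 0.5(2.7) = 5.75 + 2.38 + 1.35 = 9.48
(4) 0.85(4.6) - 1.6(2.3) = 3.91 - 3.68 = 0.23
(5) 1.25(4.6) + 1.75(2.7) + 0.6(1.7) = 5.75 + 4.73 + 1.02 = 11.50
Combination 5 governs: w_u = 11.50 kip/ft.

11.50 kip/ft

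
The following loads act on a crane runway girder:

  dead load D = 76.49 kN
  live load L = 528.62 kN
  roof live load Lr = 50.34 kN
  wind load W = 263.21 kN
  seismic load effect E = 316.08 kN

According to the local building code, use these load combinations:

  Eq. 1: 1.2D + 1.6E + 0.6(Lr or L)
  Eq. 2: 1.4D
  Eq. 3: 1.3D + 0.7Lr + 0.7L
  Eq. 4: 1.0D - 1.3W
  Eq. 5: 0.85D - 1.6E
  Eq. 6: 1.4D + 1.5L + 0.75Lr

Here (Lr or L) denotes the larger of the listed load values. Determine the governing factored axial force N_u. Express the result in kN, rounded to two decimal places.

(Lr or L) → L = 528.62 kN.
Eq. 1: 1.2(76.49) + 1.6(316.08) + 0.6(528.62) = 91.79 + 505.73 + 317.17 = 914.69
Eq. 2: 1.4(76.49) = 107.09
Eq. 3: 1.3(76.49) + 0.7(50.34) + 0.7(528.62) = 99.44 + 35.24 + 370.03 = 504.71
Eq. 4: 1.0(76.49) - 1.3(263.21) = 76.49 - 342.17 = -265.68
Eq. 5: 0.85(76.49) - 1.6(316.08) = 65.02 - 505.73 = -440.71
Eq. 6: 1.4(76.49) + 1.5(528.62) + 0.75(50.34) = 937.77
Combination 6 governs: N_u = 937.77 kN.

937.77 kN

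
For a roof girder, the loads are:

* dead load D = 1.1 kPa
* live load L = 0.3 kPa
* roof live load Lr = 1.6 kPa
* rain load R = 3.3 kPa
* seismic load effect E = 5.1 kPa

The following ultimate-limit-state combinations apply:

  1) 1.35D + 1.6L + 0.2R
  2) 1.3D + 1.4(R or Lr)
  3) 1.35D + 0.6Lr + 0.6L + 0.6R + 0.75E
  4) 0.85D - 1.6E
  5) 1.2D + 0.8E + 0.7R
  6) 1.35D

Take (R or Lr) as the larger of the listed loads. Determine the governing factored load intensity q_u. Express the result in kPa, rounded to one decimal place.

(R or Lr) → R = 3.3 kPa.
1) 1.35(1.1) + 1.6(0.3) + 0.2(3.3) = 2.6
2) 1.3(1.1) + 1.4(3.3) = 6.1
3) 1.35(1.1) + 0.6(1.6) + 0.6(0.3) + 0.6(3.3) + 0.75(5.1) = 8.4
4) 0.85(1.1) - 1.6(5.1) = -7.2
5) 1.2(1.1) + 0.8(5.1) + 0.7(3.3) = 1.3 + 4.1 + 2.3 = 7.7
6) 1.35(1.1) = 1.5
Maximum is from combination 3.

8.4 kPa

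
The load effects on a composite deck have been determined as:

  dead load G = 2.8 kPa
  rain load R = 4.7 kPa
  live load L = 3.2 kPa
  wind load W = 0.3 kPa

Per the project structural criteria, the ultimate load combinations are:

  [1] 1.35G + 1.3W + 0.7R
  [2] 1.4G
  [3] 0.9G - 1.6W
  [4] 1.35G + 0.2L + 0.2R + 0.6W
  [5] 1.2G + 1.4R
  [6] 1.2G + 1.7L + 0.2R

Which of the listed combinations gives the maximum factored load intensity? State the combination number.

[1] 1.35(2.8) + 1.3(0.3) + 0.7(4.7) = 7.46
[2] 1.4(2.8) = 3.92
[3] 0.9(2.8) - 1.6(0.3) = 2.04
[4] 1.35(2.8) + 0.2(3.2) + 0.2(4.7) + 0.6(0.3) = 5.54
[5] 1.2(2.8) + 1.4(4.7) = 9.94
[6] 1.2(2.8) + 1.7(3.2) + 0.2(4.7) = 9.74
The largest value is 9.94 kPa from combination 5.

Combination 5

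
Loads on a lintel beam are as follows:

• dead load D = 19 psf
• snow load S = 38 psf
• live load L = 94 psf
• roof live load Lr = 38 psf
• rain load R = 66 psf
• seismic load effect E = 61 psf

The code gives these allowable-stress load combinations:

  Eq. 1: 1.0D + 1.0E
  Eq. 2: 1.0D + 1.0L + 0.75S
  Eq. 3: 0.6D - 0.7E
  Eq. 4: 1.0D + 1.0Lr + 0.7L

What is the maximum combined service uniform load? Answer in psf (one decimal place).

Eq. 1: 1.0(19) + 1.0(61) = 19.0 + 61.0 = 80.0
Eq. 2: 1.0(19) + 1.0(94) + 0.75(38) = 19.0 + 94.0 + 28.5 = 141.5
Eq. 3: 0.6(19) - 0.7(61) = 11.4 - 42.7 = -31.3
Eq. 4: 1.0(19) + 1.0(38) + 0.7(94) = 19.0 + 38.0 + 65.8 = 122.8
The controlling combination is 2, giving 141.5 psf.

141.5 psf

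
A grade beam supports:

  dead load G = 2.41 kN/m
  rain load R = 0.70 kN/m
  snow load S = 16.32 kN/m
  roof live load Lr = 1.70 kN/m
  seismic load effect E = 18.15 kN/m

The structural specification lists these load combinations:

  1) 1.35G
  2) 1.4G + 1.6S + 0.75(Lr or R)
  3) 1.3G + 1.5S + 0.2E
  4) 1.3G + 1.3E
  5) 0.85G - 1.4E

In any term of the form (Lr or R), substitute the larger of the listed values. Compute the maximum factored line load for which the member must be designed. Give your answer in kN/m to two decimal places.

(Lr or R) → Lr = 1.70 kN/m.
1) 1.35(2.41) = 3.25
2) 1.4(2.41) + 1.6(16.32) + 0.75(1.70) = 3.37 + 26.11 + 1.28 = 30.76
3) 1.3(2.41) + 1.5(16.32) + 0.2(18.15) = 3.13 + 24.48 + 3.63 = 31.24
4) 1.3(2.41) + 1.3(18.15) = 3.13 + 23.60 = 26.73
5) 0.85(2.41) - 1.4(18.15) = 2.05 - 25.41 = -23.36
Combination 3 governs: w_u = 31.24 kN/m.

31.24 kN/m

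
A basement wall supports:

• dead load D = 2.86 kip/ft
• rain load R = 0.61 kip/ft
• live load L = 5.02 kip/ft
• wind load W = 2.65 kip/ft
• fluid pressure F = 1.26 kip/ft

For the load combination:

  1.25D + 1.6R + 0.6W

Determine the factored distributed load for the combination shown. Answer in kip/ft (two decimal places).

1.25(2.86) + 1.6(0.61) + 0.6(2.65) = 6.14
w_u = 6.14 kip/ft.

6.14 kip/ft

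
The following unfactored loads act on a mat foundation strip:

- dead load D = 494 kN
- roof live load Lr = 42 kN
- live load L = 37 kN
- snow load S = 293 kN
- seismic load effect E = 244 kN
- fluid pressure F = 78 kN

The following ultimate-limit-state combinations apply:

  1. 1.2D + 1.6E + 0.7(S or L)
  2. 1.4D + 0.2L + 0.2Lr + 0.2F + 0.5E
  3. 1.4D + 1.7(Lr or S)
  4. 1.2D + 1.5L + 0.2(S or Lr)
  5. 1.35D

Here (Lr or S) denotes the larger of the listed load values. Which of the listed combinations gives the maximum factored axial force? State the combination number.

Combination 3

(S or L) → S = 293 kN; (Lr or S) → S = 293 kN; (S or Lr) → S = 293 kN.
1. 1.2(494) + 1.6(244) + 0.7(293) = 592.8 + 390.4 + 205.1 = 1188.3
2. 1.4(494) + 0.2(37) + 0.2(42) + 0.2(78) + 0.5(244) = 691.6 + 7.4 + 8.4 + 15.6 + 122.0 = 845.0
3. 1.4(494) + 1.7(293) = 691.6 + 498.1 = 1189.7
4. 1.2(494) + 1.5(37) + 0.2(293) = 592.8 + 55.5 + 58.6 = 706.9
5. 1.35(494) = 666.9
The largest value is 1189.7 kN from combination 3.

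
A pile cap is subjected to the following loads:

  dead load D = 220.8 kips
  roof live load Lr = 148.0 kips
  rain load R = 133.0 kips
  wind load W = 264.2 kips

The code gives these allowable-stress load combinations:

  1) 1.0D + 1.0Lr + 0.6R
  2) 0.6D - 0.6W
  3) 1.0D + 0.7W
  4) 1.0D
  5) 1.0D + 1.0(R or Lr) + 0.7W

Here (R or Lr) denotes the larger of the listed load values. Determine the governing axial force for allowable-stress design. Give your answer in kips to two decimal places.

553.74 kips

(R or Lr) → Lr = 148.0 kips.
1) 1.0(220.8) + 1.0(148.0) + 0.6(133.0) = 220.80 + 148.00 + 79.80 = 448.60
2) 0.6(220.8) - 0.6(264.2) = 132.48 - 158.52 = -26.04
3) 1.0(220.8) + 0.7(264.2) = 220.80 + 184.94 = 405.74
4) 1.0(220.8) = 220.80
5) 1.0(220.8) + 1.0(148.0) + 0.7(264.2) = 220.80 + 148.00 + 184.94 = 553.74
The controlling combination is 5, giving 553.74 kips.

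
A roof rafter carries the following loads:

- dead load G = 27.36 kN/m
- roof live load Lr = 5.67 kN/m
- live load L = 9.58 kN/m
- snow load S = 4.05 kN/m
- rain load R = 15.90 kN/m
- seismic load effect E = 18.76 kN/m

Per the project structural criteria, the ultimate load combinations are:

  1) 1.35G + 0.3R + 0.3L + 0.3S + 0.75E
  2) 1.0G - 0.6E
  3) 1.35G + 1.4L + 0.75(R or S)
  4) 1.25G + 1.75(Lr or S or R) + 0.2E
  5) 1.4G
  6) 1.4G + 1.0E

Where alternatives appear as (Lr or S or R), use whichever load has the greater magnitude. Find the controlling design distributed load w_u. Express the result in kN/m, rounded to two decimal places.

65.78 kN/m

(R or S) → R = 15.90 kN/m; (Lr or S or R) → R = 15.90 kN/m.
1) 1.35(27.36) + 0.3(15.90) + 0.3(9.58) + 0.3(4.05) + 0.75(18.76) = 36.94 + 4.77 + 2.87 + 1.22 + 14.07 = 59.87
2) 1.0(27.36) - 0.6(18.76) = 27.36 - 11.26 = 16.10
3) 1.35(27.36) + 1.4(9.58) + 0.75(15.90) = 62.27
4) 1.25(27.36) + 1.75(15.90) + 0.2(18.76) = 34.20 + 27.83 + 3.75 = 65.78
5) 1.4(27.36) = 38.30
6) 1.4(27.36) + 1.0(18.76) = 38.30 + 18.76 = 57.06
Combination 4 governs: w_u = 65.78 kN/m.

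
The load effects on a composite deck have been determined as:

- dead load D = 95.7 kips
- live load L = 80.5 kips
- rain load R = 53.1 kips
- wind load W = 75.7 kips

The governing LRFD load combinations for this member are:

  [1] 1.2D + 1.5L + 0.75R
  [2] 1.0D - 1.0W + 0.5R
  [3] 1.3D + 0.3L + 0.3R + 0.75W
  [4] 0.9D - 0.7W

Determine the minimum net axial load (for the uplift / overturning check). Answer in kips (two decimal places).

[1] 1.2(95.7) + 1.5(80.5) + 0.75(53.1) = 114.84 + 120.75 + 39.83 = 275.42
[2] 1.0(95.7) - 1.0(75.7) + 0.5(53.1) = 95.70 - 75.70 + 26.55 = 46.55
[3] 1.3(95.7) + 0.3(80.5) + 0.3(53.1) + 0.75(75.7) = 124.41 + 24.15 + 15.93 + 56.78 = 221.27
[4] 0.9(95.7) - 0.7(75.7) = 86.13 - 52.99 = 33.14
Combination 4 gives the minimum: 33.14 kips.

33.14 kips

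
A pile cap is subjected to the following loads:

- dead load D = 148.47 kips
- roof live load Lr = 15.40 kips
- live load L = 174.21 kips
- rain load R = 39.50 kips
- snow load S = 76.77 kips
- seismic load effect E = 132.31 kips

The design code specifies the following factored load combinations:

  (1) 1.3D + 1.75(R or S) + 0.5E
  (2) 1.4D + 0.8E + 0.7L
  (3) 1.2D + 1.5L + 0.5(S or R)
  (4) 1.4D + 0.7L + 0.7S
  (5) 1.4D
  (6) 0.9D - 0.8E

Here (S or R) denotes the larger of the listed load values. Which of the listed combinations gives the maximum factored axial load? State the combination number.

(R or S) → S = 76.77 kips; (S or R) → S = 76.77 kips.
(1) 1.3(148.47) + 1.75(76.77) + 0.5(132.31) = 393.51
(2) 1.4(148.47) + 0.8(132.31) + 0.7(174.21) = 435.65
(3) 1.2(148.47) + 1.5(174.21) + 0.5(76.77) = 477.86
(4) 1.4(148.47) + 0.7(174.21) + 0.7(76.77) = 383.54
(5) 1.4(148.47) = 207.86
(6) 0.9(148.47) - 0.8(132.31) = 27.78
The largest value is 477.86 kips from combination 3.

Combination 3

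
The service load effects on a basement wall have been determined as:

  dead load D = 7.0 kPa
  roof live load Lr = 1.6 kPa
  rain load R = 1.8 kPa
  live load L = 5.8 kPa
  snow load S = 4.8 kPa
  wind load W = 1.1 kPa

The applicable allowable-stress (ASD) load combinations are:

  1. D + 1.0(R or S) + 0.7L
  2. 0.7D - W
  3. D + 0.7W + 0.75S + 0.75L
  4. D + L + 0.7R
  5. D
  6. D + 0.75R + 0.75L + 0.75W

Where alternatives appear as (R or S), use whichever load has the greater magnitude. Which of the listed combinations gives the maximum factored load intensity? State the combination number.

(R or S) → S = 4.8 kPa.
1. 1.0(7.0) + 1.0(4.8) + 0.7(5.8) = 7.0 + 4.8 + 4.1 = 15.9
2. 0.7(7.0) - 1.0(1.1) = 4.9 - 1.1 = 3.8
3. 1.0(7.0) + 0.7(1.1) + 0.75(4.8) + 0.75(5.8) = 15.7
4. 1.0(7.0) + 1.0(5.8) + 0.7(1.8) = 7.0 + 5.8 + 1.3 = 14.1
5. 1.0(7.0) = 7.0
6. 1.0(7.0) + 0.75(1.8) + 0.75(5.8) + 0.75(1.1) = 13.5
The largest value is 15.9 kPa from combination 1.

Combination 1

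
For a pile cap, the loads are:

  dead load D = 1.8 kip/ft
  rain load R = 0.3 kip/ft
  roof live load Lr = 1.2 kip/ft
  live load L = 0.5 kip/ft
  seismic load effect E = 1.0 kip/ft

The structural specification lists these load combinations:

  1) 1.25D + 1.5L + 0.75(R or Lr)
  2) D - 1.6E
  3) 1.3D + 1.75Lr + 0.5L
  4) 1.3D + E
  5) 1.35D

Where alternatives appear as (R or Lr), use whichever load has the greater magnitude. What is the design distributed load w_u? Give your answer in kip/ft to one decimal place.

(R or Lr) → Lr = 1.2 kip/ft.
1) 1.25(1.8) + 1.5(0.5) + 0.75(1.2) = 3.9
2) 1.0(1.8) - 1.6(1.0) = 1.8 - 1.6 = 0.2
3) 1.3(1.8) + 1.75(1.2) + 0.5(0.5) = 2.3 + 2.1 + 0.3 = 4.7
4) 1.3(1.8) + 1.0(1.0) = 2.3 + 1.0 = 3.3
5) 1.35(1.8) = 2.4
Maximum is from combination 3.

4.7 kip/ft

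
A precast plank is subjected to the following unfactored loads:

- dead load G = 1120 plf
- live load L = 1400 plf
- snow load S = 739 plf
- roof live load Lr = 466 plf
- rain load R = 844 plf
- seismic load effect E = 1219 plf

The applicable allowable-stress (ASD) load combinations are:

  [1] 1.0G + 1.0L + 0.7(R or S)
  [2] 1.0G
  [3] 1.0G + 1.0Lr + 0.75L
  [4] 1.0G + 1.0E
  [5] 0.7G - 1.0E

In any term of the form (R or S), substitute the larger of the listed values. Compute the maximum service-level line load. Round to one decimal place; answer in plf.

3110.8 plf

(R or S) → R = 844 plf.
[1] 1.0(1120) + 1.0(1400) + 0.7(844) = 3110.8
[2] 1.0(1120) = 1120.0
[3] 1.0(1120) + 1.0(466) + 0.75(1400) = 2636.0
[4] 1.0(1120) + 1.0(1219) = 2339.0
[5] 0.7(1120) - 1.0(1219) = -435.0
Maximum is from combination 1.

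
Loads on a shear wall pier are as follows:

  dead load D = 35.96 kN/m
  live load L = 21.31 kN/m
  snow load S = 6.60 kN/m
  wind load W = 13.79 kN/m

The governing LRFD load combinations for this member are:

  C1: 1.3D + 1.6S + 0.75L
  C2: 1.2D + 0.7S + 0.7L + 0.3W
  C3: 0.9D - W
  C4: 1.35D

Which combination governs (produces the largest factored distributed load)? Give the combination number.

C1: 1.3(35.96) + 1.6(6.60) + 0.75(21.31) = 46.75 + 10.56 + 15.98 = 73.29
C2: 1.2(35.96) + 0.7(6.60) + 0.7(21.31) + 0.3(13.79) = 43.15 + 4.62 + 14.92 + 4.14 = 66.83
C3: 0.9(35.96) - 1.0(13.79) = 32.36 - 13.79 = 18.57
C4: 1.35(35.96) = 48.55
The largest value is 73.29 kN/m from combination 1.

Combination 1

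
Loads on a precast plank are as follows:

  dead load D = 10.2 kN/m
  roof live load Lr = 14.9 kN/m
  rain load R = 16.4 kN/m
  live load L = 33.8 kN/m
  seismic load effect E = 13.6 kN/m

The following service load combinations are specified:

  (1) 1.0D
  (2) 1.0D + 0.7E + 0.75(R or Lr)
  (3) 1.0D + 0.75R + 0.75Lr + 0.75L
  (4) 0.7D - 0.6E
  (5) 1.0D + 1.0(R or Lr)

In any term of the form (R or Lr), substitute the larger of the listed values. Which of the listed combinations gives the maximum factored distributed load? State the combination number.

(R or Lr) → R = 16.4 kN/m.
(1) 1.0(10.2) = 10.20
(2) 1.0(10.2) + 0.7(13.6) + 0.75(16.4) = 10.20 + 9.52 + 12.30 = 32.02
(3) 1.0(10.2) + 0.75(16.4) + 0.75(14.9) + 0.75(33.8) = 10.20 + 12.30 + 11.18 + 25.35 = 59.03
(4) 0.7(10.2) - 0.6(13.6) = 7.14 - 8.16 = -1.02
(5) 1.0(10.2) + 1.0(16.4) = 10.20 + 16.40 = 26.60
The largest value is 59.03 kN/m from combination 3.

Combination 3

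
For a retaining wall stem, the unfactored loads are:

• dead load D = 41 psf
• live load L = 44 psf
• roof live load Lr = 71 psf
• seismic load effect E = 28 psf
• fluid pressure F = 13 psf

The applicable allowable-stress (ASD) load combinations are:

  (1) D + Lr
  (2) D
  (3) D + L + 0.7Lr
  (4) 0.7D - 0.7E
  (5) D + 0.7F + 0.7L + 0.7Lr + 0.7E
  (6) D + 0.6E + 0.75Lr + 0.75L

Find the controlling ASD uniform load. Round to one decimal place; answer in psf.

150.2 psf

(1) 1.0(41) + 1.0(71) = 41.0 + 71.0 = 112.0
(2) 1.0(41) = 41.0
(3) 1.0(41) + 1.0(44) + 0.7(71) = 41.0 + 44.0 + 49.7 = 134.7
(4) 0.7(41) - 0.7(28) = 28.7 - 19.6 = 9.1
(5) 1.0(41) + 0.7(13) + 0.7(44) + 0.7(71) + 0.7(28) = 41.0 + 9.1 + 30.8 + 49.7 + 19.6 = 150.2
(6) 1.0(41) + 0.6(28) + 0.75(71) + 0.75(44) = 41.0 + 16.8 + 53.3 + 33.0 = 144.1
Combination 5 governs: q = 150.2 psf.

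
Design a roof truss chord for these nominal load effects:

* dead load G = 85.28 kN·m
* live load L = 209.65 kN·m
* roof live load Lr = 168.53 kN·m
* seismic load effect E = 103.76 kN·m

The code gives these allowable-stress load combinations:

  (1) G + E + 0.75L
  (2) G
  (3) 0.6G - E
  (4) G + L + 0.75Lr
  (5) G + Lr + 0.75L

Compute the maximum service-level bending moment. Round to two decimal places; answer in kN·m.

421.33 kN·m

(1) 1.0(85.28) + 1.0(103.76) + 0.75(209.65) = 85.28 + 103.76 + 157.24 = 346.28
(2) 1.0(85.28) = 85.28
(3) 0.6(85.28) - 1.0(103.76) = 51.17 - 103.76 = -52.59
(4) 1.0(85.28) + 1.0(209.65) + 0.75(168.53) = 85.28 + 209.65 + 126.40 = 421.33
(5) 1.0(85.28) + 1.0(168.53) + 0.75(209.65) = 85.28 + 168.53 + 157.24 = 411.05
The controlling combination is 4, giving 421.33 kN·m.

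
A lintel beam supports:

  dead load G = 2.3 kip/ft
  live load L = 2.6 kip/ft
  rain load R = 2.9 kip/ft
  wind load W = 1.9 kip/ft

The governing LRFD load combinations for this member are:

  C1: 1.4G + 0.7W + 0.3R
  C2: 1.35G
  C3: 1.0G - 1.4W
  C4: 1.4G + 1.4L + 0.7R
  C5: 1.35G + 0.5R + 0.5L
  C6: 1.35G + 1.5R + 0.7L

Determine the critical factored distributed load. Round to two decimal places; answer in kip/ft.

C1: 1.4(2.3) + 0.7(1.9) + 0.3(2.9) = 3.22 + 1.33 + 0.87 = 5.42
C2: 1.35(2.3) = 3.11
C3: 1.0(2.3) - 1.4(1.9) = 2.30 - 2.66 = -0.36
C4: 1.4(2.3) + 1.4(2.6) + 0.7(2.9) = 3.22 + 3.64 + 2.03 = 8.89
C5: 1.35(2.3) + 0.5(2.9) + 0.5(2.6) = 3.11 + 1.45 + 1.30 = 5.86
C6: 1.35(2.3) + 1.5(2.9) + 0.7(2.6) = 3.11 + 4.35 + 1.82 = 9.28
Combination 6 governs: w_u = 9.28 kip/ft.

9.28 kip/ft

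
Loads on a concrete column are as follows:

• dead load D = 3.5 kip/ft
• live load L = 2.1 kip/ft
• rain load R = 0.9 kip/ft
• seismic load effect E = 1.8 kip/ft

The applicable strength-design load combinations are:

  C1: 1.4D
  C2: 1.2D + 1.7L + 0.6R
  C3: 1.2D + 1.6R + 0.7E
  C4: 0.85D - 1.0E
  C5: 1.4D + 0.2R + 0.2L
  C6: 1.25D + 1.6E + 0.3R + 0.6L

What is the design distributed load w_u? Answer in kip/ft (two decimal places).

C1: 1.4(3.5) = 4.90
C2: 1.2(3.5) + 1.7(2.1) + 0.6(0.9) = 4.20 + 3.57 + 0.54 = 8.31
C3: 1.2(3.5) + 1.6(0.9) + 0.7(1.8) = 4.20 + 1.44 + 1.26 = 6.90
C4: 0.85(3.5) - 1.0(1.8) = 2.98 - 1.80 = 1.18
C5: 1.4(3.5) + 0.2(0.9) + 0.2(2.1) = 4.90 + 0.18 + 0.42 = 5.50
C6: 1.25(3.5) + 1.6(1.8) + 0.3(0.9) + 0.6(2.1) = 4.38 + 2.88 + 0.27 + 1.26 = 8.79
The controlling combination is 6, giving 8.79 kip/ft.

8.79 kip/ft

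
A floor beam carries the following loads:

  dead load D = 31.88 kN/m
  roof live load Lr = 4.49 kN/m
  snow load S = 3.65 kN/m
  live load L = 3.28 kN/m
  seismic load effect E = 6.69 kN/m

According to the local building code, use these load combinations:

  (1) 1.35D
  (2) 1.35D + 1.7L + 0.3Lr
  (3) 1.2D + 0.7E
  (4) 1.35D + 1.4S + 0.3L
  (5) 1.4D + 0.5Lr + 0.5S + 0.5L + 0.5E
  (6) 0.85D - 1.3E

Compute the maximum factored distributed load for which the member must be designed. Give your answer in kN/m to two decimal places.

(1) 1.35(31.88) = 43.04
(2) 1.35(31.88) + 1.7(3.28) + 0.3(4.49) = 49.96
(3) 1.2(31.88) + 0.7(6.69) = 38.26 + 4.68 = 42.94
(4) 1.35(31.88) + 1.4(3.65) + 0.3(3.28) = 43.04 + 5.11 + 0.98 = 49.13
(5) 1.4(31.88) + 0.5(4.49) + 0.5(3.65) + 0.5(3.28) + 0.5(6.69) = 53.69
(6) 0.85(31.88) - 1.3(6.69) = 27.10 - 8.70 = 18.40
The controlling combination is 5, giving 53.69 kN/m.

53.69 kN/m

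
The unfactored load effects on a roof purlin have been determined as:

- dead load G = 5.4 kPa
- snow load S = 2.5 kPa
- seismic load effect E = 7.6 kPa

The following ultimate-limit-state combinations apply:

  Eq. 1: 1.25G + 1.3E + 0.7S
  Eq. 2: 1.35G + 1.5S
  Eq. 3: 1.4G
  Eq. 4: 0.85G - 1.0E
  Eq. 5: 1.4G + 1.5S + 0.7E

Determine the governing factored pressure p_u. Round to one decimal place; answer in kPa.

18.4 kPa

Eq. 1: 1.25(5.4) + 1.3(7.6) + 0.7(2.5) = 18.4
Eq. 2: 1.35(5.4) + 1.5(2.5) = 11.0
Eq. 3: 1.4(5.4) = 7.6
Eq. 4: 0.85(5.4) - 1.0(7.6) = -3.0
Eq. 5: 1.4(5.4) + 1.5(2.5) + 0.7(7.6) = 16.6
Maximum is from combination 1.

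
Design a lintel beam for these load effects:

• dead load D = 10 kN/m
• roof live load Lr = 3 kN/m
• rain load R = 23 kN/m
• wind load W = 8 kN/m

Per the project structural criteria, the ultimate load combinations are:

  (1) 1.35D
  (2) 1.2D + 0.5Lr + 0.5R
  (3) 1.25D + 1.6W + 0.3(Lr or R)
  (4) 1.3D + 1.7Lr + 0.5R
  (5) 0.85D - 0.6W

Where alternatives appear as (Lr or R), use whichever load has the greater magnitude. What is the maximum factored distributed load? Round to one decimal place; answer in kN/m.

(Lr or R) → R = 23 kN/m.
(1) 1.35(10) = 13.5
(2) 1.2(10) + 0.5(3) + 0.5(23) = 12.0 + 1.5 + 11.5 = 25.0
(3) 1.25(10) + 1.6(8) + 0.3(23) = 12.5 + 12.8 + 6.9 = 32.2
(4) 1.3(10) + 1.7(3) + 0.5(23) = 13.0 + 5.1 + 11.5 = 29.6
(5) 0.85(10) - 0.6(8) = 8.5 - 4.8 = 3.7
Combination 3 governs: w_u = 32.2 kN/m.

32.2 kN/m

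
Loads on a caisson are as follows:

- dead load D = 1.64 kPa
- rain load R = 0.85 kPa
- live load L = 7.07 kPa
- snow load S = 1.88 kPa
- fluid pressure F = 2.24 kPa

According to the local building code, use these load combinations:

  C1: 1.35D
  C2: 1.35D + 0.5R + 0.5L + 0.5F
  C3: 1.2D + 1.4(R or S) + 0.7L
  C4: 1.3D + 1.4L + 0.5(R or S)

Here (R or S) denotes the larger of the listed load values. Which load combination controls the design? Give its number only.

(R or S) → S = 1.88 kPa.
C1: 1.35(1.64) = 2.21
C2: 1.35(1.64) + 0.5(0.85) + 0.5(7.07) + 0.5(2.24) = 7.29
C3: 1.2(1.64) + 1.4(1.88) + 0.7(7.07) = 9.55
C4: 1.3(1.64) + 1.4(7.07) + 0.5(1.88) = 12.97
The largest value is 12.97 kPa from combination 4.

Combination 4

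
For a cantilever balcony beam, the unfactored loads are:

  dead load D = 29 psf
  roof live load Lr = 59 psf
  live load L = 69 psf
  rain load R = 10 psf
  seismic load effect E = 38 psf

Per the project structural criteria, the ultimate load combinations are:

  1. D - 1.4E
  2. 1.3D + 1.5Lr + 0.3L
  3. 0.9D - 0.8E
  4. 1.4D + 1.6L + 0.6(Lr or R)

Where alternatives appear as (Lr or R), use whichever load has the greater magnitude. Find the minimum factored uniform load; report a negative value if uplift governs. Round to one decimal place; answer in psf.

-24.2 psf

(Lr or R) → Lr = 59 psf.
1. 1.0(29) - 1.4(38) = 29.0 - 53.2 = -24.2
2. 1.3(29) + 1.5(59) + 0.3(69) = 37.7 + 88.5 + 20.7 = 146.9
3. 0.9(29) - 0.8(38) = 26.1 - 30.4 = -4.3
4. 1.4(29) + 1.6(69) + 0.6(59) = 40.6 + 110.4 + 35.4 = 186.4
Combination 1 gives the minimum: -24.2 psf.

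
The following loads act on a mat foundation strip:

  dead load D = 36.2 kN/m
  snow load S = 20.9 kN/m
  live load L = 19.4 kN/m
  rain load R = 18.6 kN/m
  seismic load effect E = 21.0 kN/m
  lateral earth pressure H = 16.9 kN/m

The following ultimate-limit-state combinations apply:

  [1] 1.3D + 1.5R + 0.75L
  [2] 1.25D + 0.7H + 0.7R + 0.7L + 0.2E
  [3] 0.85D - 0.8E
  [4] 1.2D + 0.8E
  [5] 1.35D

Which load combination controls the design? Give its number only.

Combination 1

[1] 1.3(36.2) + 1.5(18.6) + 0.75(19.4) = 89.5
[2] 1.25(36.2) + 0.7(16.9) + 0.7(18.6) + 0.7(19.4) + 0.2(21.0) = 87.9
[3] 0.85(36.2) - 0.8(21.0) = 14.0
[4] 1.2(36.2) + 0.8(21.0) = 60.2
[5] 1.35(36.2) = 48.9
The largest value is 89.5 kN/m from combination 1.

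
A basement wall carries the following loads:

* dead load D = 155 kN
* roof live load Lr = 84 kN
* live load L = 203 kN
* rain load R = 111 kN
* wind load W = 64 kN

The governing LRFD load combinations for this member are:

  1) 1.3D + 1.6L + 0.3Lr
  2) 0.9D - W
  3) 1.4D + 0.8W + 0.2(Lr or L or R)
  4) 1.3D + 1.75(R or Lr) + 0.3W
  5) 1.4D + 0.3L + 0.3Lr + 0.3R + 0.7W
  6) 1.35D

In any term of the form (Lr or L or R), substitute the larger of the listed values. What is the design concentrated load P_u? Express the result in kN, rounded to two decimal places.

(Lr or L or R) → L = 203 kN; (R or Lr) → R = 111 kN.
1) 1.3(155) + 1.6(203) + 0.3(84) = 201.50 + 324.80 + 25.20 = 551.50
2) 0.9(155) - 1.0(64) = 139.50 - 64.00 = 75.50
3) 1.4(155) + 0.8(64) + 0.2(203) = 217.00 + 51.20 + 40.60 = 308.80
4) 1.3(155) + 1.75(111) + 0.3(64) = 201.50 + 194.25 + 19.20 = 414.95
5) 1.4(155) + 0.3(203) + 0.3(84) + 0.3(111) + 0.7(64) = 217.00 + 60.90 + 25.20 + 33.30 + 44.80 = 381.20
6) 1.35(155) = 209.25
Combination 1 governs: P_u = 551.50 kN.

551.50 kN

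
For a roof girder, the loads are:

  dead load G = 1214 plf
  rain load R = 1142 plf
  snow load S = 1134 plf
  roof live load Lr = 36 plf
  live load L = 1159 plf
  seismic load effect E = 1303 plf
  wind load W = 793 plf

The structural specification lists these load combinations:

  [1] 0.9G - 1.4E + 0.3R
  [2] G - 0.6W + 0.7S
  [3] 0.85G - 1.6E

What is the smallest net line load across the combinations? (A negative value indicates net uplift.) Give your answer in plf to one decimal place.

-1052.9 plf

[1] 0.9(1214) - 1.4(1303) + 0.3(1142) = 1092.6 - 1824.2 + 342.6 = -389.0
[2] 1.0(1214) - 0.6(793) + 0.7(1134) = 1214.0 - 475.8 + 793.8 = 1532.0
[3] 0.85(1214) - 1.6(1303) = 1031.9 - 2084.8 = -1052.9
Combination 3 gives the minimum: -1052.9 plf.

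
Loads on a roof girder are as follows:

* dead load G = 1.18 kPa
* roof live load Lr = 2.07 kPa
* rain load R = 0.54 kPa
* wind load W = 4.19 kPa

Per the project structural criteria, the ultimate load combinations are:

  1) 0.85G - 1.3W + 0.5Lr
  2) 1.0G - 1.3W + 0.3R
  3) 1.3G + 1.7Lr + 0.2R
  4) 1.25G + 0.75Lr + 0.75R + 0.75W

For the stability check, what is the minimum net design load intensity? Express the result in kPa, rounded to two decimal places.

-4.11 kPa

1) 0.85(1.18) - 1.3(4.19) + 0.5(2.07) = -3.41
2) 1.0(1.18) - 1.3(4.19) + 0.3(0.54) = -4.11
3) 1.3(1.18) + 1.7(2.07) + 0.2(0.54) = 5.16
4) 1.25(1.18) + 0.75(2.07) + 0.75(0.54) + 0.75(4.19) = 6.58
Combination 2 gives the minimum: -4.11 kPa.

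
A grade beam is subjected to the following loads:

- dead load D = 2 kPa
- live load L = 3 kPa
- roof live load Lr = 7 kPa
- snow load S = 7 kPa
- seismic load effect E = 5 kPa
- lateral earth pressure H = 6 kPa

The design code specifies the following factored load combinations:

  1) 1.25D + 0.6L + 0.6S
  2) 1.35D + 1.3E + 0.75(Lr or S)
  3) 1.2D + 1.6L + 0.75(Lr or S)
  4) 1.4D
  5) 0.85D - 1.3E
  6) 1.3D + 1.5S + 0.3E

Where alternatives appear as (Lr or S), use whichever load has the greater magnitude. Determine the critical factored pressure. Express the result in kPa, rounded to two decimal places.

(Lr or S) → Lr = 7 kPa.
1) 1.25(2) + 0.6(3) + 0.6(7) = 2.50 + 1.80 + 4.20 = 8.50
2) 1.35(2) + 1.3(5) + 0.75(7) = 2.70 + 6.50 + 5.25 = 14.45
3) 1.2(2) + 1.6(3) + 0.75(7) = 2.40 + 4.80 + 5.25 = 12.45
4) 1.4(2) = 2.80
5) 0.85(2) - 1.3(5) = 1.70 - 6.50 = -4.80
6) 1.3(2) + 1.5(7) + 0.3(5) = 2.60 + 10.50 + 1.50 = 14.60
The controlling combination is 6, giving 14.60 kPa.

14.60 kPa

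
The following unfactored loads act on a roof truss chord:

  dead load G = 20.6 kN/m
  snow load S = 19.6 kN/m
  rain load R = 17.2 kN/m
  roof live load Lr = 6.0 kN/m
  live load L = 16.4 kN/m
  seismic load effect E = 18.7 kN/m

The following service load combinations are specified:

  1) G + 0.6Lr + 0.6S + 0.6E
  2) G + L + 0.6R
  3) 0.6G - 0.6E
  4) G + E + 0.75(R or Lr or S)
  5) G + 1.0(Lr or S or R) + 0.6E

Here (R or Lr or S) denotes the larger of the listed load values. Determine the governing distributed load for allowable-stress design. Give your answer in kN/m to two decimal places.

(R or Lr or S) → S = 19.6 kN/m; (Lr or S or R) → S = 19.6 kN/m.
1) 1.0(20.6) + 0.6(6.0) + 0.6(19.6) + 0.6(18.7) = 20.60 + 3.60 + 11.76 + 11.22 = 47.18
2) 1.0(20.6) + 1.0(16.4) + 0.6(17.2) = 20.60 + 16.40 + 10.32 = 47.32
3) 0.6(20.6) - 0.6(18.7) = 12.36 - 11.22 = 1.14
4) 1.0(20.6) + 1.0(18.7) + 0.75(19.6) = 20.60 + 18.70 + 14.70 = 54.00
5) 1.0(20.6) + 1.0(19.6) + 0.6(18.7) = 20.60 + 19.60 + 11.22 = 51.42
Maximum is from combination 4.

54.00 kN/m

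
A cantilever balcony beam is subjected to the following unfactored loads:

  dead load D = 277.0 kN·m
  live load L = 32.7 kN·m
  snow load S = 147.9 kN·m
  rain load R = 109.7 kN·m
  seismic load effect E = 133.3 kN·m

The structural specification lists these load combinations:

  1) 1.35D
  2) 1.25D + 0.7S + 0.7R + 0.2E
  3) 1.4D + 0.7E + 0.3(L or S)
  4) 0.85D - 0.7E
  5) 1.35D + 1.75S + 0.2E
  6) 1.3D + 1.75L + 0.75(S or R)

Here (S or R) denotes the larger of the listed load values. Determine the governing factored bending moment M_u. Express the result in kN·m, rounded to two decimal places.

(L or S) → S = 147.9 kN·m; (S or R) → S = 147.9 kN·m.
1) 1.35(277.0) = 373.95
2) 1.25(277.0) + 0.7(147.9) + 0.7(109.7) + 0.2(133.3) = 346.25 + 103.53 + 76.79 + 26.66 = 553.23
3) 1.4(277.0) + 0.7(133.3) + 0.3(147.9) = 387.80 + 93.31 + 44.37 = 525.48
4) 0.85(277.0) - 0.7(133.3) = 235.45 - 93.31 = 142.14
5) 1.35(277.0) + 1.75(147.9) + 0.2(133.3) = 373.95 + 258.83 + 26.66 = 659.44
6) 1.3(277.0) + 1.75(32.7) + 0.75(147.9) = 528.25
Maximum is from combination 5.

659.44 kN·m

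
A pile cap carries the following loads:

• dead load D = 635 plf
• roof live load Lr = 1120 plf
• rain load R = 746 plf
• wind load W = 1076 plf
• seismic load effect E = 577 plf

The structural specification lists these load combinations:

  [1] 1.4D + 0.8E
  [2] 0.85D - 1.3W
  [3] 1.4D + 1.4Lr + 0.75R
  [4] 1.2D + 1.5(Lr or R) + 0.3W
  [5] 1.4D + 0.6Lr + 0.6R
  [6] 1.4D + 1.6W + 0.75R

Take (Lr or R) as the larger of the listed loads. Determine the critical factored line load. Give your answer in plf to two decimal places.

(Lr or R) → Lr = 1120 plf.
[1] 1.4(635) + 0.8(577) = 889.00 + 461.60 = 1350.60
[2] 0.85(635) - 1.3(1076) = 539.75 - 1398.80 = -859.05
[3] 1.4(635) + 1.4(1120) + 0.75(746) = 889.00 + 1568.00 + 559.50 = 3016.50
[4] 1.2(635) + 1.5(1120) + 0.3(1076) = 762.00 + 1680.00 + 322.80 = 2764.80
[5] 1.4(635) + 0.6(1120) + 0.6(746) = 889.00 + 672.00 + 447.60 = 2008.60
[6] 1.4(635) + 1.6(1076) + 0.75(746) = 889.00 + 1721.60 + 559.50 = 3170.10
Maximum is from combination 6.

3170.10 plf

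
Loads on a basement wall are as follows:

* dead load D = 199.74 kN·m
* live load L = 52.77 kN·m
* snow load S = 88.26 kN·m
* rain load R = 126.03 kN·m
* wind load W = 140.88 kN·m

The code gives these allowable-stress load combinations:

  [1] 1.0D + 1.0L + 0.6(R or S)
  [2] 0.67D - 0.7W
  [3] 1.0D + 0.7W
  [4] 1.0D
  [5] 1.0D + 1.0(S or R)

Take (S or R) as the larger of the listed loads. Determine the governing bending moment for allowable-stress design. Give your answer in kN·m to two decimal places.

(R or S) → R = 126.03 kN·m; (S or R) → R = 126.03 kN·m.
[1] 1.0(199.74) + 1.0(52.77) + 0.6(126.03) = 199.74 + 52.77 + 75.62 = 328.13
[2] 0.67(199.74) - 0.7(140.88) = 133.83 - 98.62 = 35.21
[3] 1.0(199.74) + 0.7(140.88) = 199.74 + 98.62 = 298.36
[4] 1.0(199.74) = 199.74
[5] 1.0(199.74) + 1.0(126.03) = 199.74 + 126.03 = 325.77
Maximum is from combination 1.

328.13 kN·m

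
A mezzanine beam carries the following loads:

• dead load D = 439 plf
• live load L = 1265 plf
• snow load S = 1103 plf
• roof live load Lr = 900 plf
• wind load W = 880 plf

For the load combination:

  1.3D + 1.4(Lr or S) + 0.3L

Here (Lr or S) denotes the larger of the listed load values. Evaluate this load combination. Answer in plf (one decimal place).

(Lr or S) → S = 1103 plf.
1.3(439) + 1.4(1103) + 0.3(1265) = 570.7 + 1544.2 + 379.5 = 2494.4
w_u = 2494.4 plf.

2494.4 plf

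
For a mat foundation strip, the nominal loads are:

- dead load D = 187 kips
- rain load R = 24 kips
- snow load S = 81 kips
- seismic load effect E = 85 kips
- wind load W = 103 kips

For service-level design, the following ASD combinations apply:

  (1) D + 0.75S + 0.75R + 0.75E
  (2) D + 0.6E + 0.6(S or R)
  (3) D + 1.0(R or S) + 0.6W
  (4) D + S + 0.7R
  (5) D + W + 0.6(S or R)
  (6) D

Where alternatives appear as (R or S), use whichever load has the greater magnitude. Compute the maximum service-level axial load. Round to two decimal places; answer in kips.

(S or R) → S = 81 kips; (R or S) → S = 81 kips.
(1) 1.0(187) + 0.75(81) + 0.75(24) + 0.75(85) = 329.50
(2) 1.0(187) + 0.6(85) + 0.6(81) = 286.60
(3) 1.0(187) + 1.0(81) + 0.6(103) = 329.80
(4) 1.0(187) + 1.0(81) + 0.7(24) = 284.80
(5) 1.0(187) + 1.0(103) + 0.6(81) = 338.60
(6) 1.0(187) = 187.00
Maximum is from combination 5.

338.60 kips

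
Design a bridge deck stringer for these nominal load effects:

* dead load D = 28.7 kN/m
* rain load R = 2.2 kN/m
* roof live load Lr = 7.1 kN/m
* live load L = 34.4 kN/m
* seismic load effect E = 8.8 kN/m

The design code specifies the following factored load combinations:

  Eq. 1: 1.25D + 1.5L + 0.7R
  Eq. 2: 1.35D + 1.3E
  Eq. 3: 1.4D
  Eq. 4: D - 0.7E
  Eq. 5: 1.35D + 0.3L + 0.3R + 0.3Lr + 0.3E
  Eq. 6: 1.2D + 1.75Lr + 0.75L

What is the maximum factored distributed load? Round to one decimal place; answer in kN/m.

89.0 kN/m

Eq. 1: 1.25(28.7) + 1.5(34.4) + 0.7(2.2) = 89.0
Eq. 2: 1.35(28.7) + 1.3(8.8) = 50.2
Eq. 3: 1.4(28.7) = 40.2
Eq. 4: 1.0(28.7) - 0.7(8.8) = 22.5
Eq. 5: 1.35(28.7) + 0.3(34.4) + 0.3(2.2) + 0.3(7.1) + 0.3(8.8) = 54.5
Eq. 6: 1.2(28.7) + 1.75(7.1) + 0.75(34.4) = 72.7
Combination 1 governs: w_u = 89.0 kN/m.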